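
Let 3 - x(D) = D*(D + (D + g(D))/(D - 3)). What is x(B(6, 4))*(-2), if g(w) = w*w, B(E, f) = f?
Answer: 186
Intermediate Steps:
g(w) = w**2
x(D) = 3 - D*(D + (D + D**2)/(-3 + D)) (x(D) = 3 - D*(D + (D + D**2)/(D - 3)) = 3 - D*(D + (D + D**2)/(-3 + D)))
x(B(6, 4))*(-2) = ((-9 - 2*4**3 + 2*4**2 + 3*4)/(-3 + 4))*(-2) = ((-9 - 2*64 + 2*16 + 12)/1)*(-2) = (1*(-9 - 128 + 32 + 12))*(-2) = (1*(-93))*(-2) = -93*(-2) = 186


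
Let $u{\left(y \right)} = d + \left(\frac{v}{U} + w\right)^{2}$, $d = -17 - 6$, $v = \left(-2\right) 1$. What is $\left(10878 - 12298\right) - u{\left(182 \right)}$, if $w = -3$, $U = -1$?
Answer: $-1398$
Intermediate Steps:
$v = -2$
$d = -23$ ($d = -17 - 6 = -23$)
$u{\left(y \right)} = -22$ ($u{\left(y \right)} = -23 + \left(- \frac{2}{-1} - 3\right)^{2} = -23 + \left(\left(-2\right) \left(-1\right) - 3\right)^{2} = -23 + \left(2 - 3\right)^{2} = -23 + \left(-1\right)^{2} = -23 + 1 = -22$)
$\left(10878 - 12298\right) - u{\left(182 \right)} = \left(10878 - 12298\right) - -22 = \left(10878 - 12298\right) + 22 = -1420 + 22 = -1398$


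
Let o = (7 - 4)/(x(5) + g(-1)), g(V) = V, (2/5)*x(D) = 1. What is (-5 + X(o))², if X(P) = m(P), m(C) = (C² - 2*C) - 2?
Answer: 49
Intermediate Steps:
x(D) = 5/2 (x(D) = (5/2)*1 = 5/2)
m(C) = -2 + C² - 2*C
o = 2 (o = (7 - 4)/(5/2 - 1) = 3/(3/2) = 3*(⅔) = 2)
X(P) = -2 + P² - 2*P
(-5 + X(o))² = (-5 + (-2 + 2² - 2*2))² = (-5 + (-2 + 4 - 4))² = (-5 - 2)² = (-7)² = 49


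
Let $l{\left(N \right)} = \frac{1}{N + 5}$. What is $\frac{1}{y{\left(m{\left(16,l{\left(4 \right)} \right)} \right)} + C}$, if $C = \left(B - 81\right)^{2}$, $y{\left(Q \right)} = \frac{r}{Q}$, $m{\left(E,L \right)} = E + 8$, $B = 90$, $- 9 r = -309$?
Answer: $\frac{72}{5935} \approx 0.012131$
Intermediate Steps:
$r = \frac{103}{3}$ ($r = \left(- \frac{1}{9}\right) \left(-309\right) = \frac{103}{3} \approx 34.333$)
$l{\left(N \right)} = \frac{1}{5 + N}$
$m{\left(E,L \right)} = 8 + E$
$y{\left(Q \right)} = \frac{103}{3 Q}$
$C = 81$ ($C = \left(90 - 81\right)^{2} = 9^{2} = 81$)
$\frac{1}{y{\left(m{\left(16,l{\left(4 \right)} \right)} \right)} + C} = \frac{1}{\frac{103}{3 \left(8 + 16\right)} + 81} = \frac{1}{\frac{103}{3 \cdot 24} + 81} = \frac{1}{\frac{103}{3} \cdot \frac{1}{24} + 81} = \frac{1}{\frac{103}{72} + 81} = \frac{1}{\frac{5935}{72}} = \frac{72}{5935}$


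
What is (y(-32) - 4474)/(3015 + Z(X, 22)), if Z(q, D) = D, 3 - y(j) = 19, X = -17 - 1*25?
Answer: -4490/3037 ≈ -1.4784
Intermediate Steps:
X = -42 (X = -17 - 25 = -42)
y(j) = -16 (y(j) = 3 - 1*19 = 3 - 19 = -16)
(y(-32) - 4474)/(3015 + Z(X, 22)) = (-16 - 4474)/(3015 + 22) = -4490/3037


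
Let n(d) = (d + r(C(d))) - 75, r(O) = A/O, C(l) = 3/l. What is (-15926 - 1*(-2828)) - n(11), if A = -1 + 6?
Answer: -39157/3 ≈ -13052.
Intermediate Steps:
A = 5
r(O) = 5/O
n(d) = -75 + 8*d/3 (n(d) = (d + 5/((3/d))) - 75 = (d + 5*(d/3)) - 75 = (d + 5*d/3) - 75 = 8*d/3 - 75 = -75 + 8*d/3)
(-15926 - 1*(-2828)) - n(11) = (-15926 - 1*(-2828)) - (-75 + (8/3)*11) = (-15926 + 2828) - (-75 + 88/3) = -13098 - 1*(-137/3) = -13098 + 137/3 = -39157/3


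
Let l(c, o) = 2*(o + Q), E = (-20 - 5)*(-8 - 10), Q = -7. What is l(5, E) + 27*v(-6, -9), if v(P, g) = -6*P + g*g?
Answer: 4045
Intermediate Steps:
v(P, g) = g² - 6*P (v(P, g) = -6*P + g² = g² - 6*P)
E = 450 (E = -25*(-18) = 450)
l(c, o) = -14 + 2*o (l(c, o) = 2*(o - 7) = 2*(-7 + o) = -14 + 2*o)
l(5, E) + 27*v(-6, -9) = (-14 + 2*450) + 27*((-9)² - 6*(-6)) = (-14 + 900) + 27*(81 + 36) = 886 + 27*117 = 886 + 3159 = 4045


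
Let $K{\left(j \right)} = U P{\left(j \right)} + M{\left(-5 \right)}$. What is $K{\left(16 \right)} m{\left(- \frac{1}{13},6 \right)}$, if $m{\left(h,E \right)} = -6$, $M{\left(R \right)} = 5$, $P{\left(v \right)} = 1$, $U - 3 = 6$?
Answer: $-84$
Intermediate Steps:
$U = 9$ ($U = 3 + 6 = 9$)
$K{\left(j \right)} = 14$ ($K{\left(j \right)} = 9 \cdot 1 + 5 = 9 + 5 = 14$)
$K{\left(16 \right)} m{\left(- \frac{1}{13},6 \right)} = 14 \left(-6\right) = -84$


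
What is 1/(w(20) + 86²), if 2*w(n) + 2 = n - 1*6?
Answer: 1/7402 ≈ 0.00013510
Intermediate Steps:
w(n) = -4 + n/2 (w(n) = -1 + (n - 1*6)/2 = -1 + (n - 6)/2 = -1 + (-6 + n)/2 = -1 + (-3 + n/2) = -4 + n/2)
1/(w(20) + 86²) = 1/((-4 + (½)*20) + 86²) = 1/((-4 + 10) + 7396) = 1/(6 + 7396) = 1/7402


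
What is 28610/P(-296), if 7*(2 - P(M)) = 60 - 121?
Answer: 40054/15 ≈ 2670.3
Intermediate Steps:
P(M) = 75/7 (P(M) = 2 - (60 - 121)/7 = 2 - ⅐*(-61) = 2 + 61/7 = 75/7)
28610/P(-296) = 28610/(75/7) = 28610*(7/75) = 40054/15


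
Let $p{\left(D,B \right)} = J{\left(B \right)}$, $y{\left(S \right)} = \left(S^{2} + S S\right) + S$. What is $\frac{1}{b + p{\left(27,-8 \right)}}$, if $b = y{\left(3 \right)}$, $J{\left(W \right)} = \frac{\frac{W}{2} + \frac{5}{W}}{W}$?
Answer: $\frac{64}{1381} \approx 0.046343$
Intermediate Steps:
$y{\left(S \right)} = S + 2 S^{2}$ ($y{\left(S \right)} = \left(S^{2} + S^{2}\right) + S = 2 S^{2} + S = S + 2 S^{2}$)
$J{\left(W \right)} = \frac{\frac{W}{2} + \frac{5}{W}}{W}$ ($J{\left(W \right)} = \frac{W \frac{1}{2} + \frac{5}{W}}{W} = \frac{\frac{W}{2} + \frac{5}{W}}{W}$)
$p{\left(D,B \right)} = \frac{1}{2} + \frac{5}{B^{2}}$
$b = 21$ ($b = 3 \left(1 + 2 \cdot 3\right) = 3 \left(1 + 6\right) = 3 \cdot 7 = 21$)
$\frac{1}{b + p{\left(27,-8 \right)}} = \frac{1}{21 + \left(\frac{1}{2} + \frac{5}{64}\right)} = \frac{1}{21 + \frac{37}{64}} = \frac{1}{\frac{1381}{64}} = \frac{64}{1381}$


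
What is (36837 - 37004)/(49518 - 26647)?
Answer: -167/22871 ≈ -0.0073018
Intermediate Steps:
(36837 - 37004)/(49518 - 26647) = -167/22871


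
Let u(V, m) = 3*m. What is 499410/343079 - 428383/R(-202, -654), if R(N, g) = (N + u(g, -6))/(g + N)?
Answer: -2859216703768/1715395 ≈ -1.6668e+6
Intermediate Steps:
R(N, g) = (-18 + N)/(N + g) (R(N, g) = (N + 3*(-6))/(g + N) = (N - 18)/(N + g) = (-18 + N)/(N + g))
499410/343079 - 428383/R(-202, -654) = 499410/343079 - 428383*(-202 - 654)/(-18 - 202) = 499410*(1/343079) - 428383/(-220/(-856)) = 499410/343079 - 428383/((-1/856*(-220))) = 499410/343079 - 428383/55/214 = 499410/343079 - 428383*214/55 = 499410/343079 - 91673962/55 = -2859216703768/1715395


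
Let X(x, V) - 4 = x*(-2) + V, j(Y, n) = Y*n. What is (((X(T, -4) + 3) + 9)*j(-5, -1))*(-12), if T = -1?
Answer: -840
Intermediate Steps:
X(x, V) = 4 + V - 2*x (X(x, V) = 4 + (x*(-2) + V) = 4 + (-2*x + V) = 4 + (V - 2*x) = 4 + V - 2*x)
(((X(T, -4) + 3) + 9)*j(-5, -1))*(-12) = ((((4 - 4 - 2*(-1)) + 3) + 9)*(-5*(-1)))*(-12) = ((((4 - 4 + 2) + 3) + 9)*5)*(-12) = (((2 + 3) + 9)*5)*(-12) = ((5 + 9)*5)*(-12) = (14*5)*(-12) = 70*(-12) = -840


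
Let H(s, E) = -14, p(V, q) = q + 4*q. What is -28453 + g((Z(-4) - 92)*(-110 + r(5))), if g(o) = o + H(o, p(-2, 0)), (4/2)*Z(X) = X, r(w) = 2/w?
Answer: -90823/5 ≈ -18165.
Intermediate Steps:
Z(X) = X/2
p(V, q) = 5*q
g(o) = -14 + o (g(o) = o - 14 = -14 + o)
-28453 + g((Z(-4) - 92)*(-110 + r(5))) = -28453 + (-14 + ((½)*(-4) - 92)*(-110 + 2/5)) = -28453 + (-14 + (-2 - 92)*(-110 + 2*(⅕))) = -28453 + (-14 - 94*(-110 + ⅖)) = -28453 + (-14 - 94*(-548/5)) = -28453 + (-14 + 51512/5) = -28453 + 51442/5 = -90823/5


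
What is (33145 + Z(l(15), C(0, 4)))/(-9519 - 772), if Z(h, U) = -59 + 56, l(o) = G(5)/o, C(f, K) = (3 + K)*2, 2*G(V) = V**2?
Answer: -33142/10291 ≈ -3.2205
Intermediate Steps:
G(V) = V**2/2
C(f, K) = 6 + 2*K
l(o) = 25/(2*o) (l(o) = ((1/2)*5**2)/o = ((1/2)*25)/o = 25/(2*o))
Z(h, U) = -3
(33145 + Z(l(15), C(0, 4)))/(-9519 - 772) = (33145 - 3)/(-9519 - 772) = 33142/(-10291) = 33142*(-1/10291) = -33142/10291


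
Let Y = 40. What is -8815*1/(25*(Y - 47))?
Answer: 1763/35 ≈ 50.371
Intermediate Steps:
-8815*1/(25*(Y - 47)) = -8815*1/(25*(40 - 47)) = -8815/(25*(-7)) = -8815/(-175) = -8815*(-1/175) = 1763/35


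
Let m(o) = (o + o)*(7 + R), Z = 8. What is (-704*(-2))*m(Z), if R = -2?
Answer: 112640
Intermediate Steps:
m(o) = 10*o (m(o) = (o + o)*(7 - 2) = (2*o)*5 = 10*o)
(-704*(-2))*m(Z) = (-704*(-2))*(10*8) = -16*(-88)*80 = 1408*80 = 112640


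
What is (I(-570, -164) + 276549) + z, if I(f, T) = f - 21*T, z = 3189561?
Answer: 3468984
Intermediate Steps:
(I(-570, -164) + 276549) + z = ((-570 - 21*(-164)) + 276549) + 3189561 = ((-570 + 3444) + 276549) + 3189561 = (2874 + 276549) + 3189561 = 279423 + 3189561 = 3468984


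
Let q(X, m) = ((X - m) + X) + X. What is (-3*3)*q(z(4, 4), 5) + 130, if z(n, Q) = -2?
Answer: 229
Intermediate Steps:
q(X, m) = -m + 3*X (q(X, m) = (-m + 2*X) + X = -m + 3*X)
(-3*3)*q(z(4, 4), 5) + 130 = (-3*3)*(-1*5 + 3*(-2)) + 130 = -9*(-5 - 6) + 130 = -9*(-11) + 130 = 99 + 130 = 229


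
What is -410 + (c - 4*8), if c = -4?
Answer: -446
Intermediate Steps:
-410 + (c - 4*8) = -410 + (-4 - 4*8) = -410 + (-4 - 32) = -410 - 36 = -446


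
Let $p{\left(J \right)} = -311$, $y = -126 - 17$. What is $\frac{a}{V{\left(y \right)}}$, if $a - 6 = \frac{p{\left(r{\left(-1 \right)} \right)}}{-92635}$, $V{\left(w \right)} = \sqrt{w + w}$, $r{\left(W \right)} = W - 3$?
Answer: $- \frac{556121 i \sqrt{286}}{26493610} \approx - 0.35499 i$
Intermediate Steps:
$r{\left(W \right)} = -3 + W$
$y = -143$
$V{\left(w \right)} = \sqrt{2} \sqrt{w}$ ($V{\left(w \right)} = \sqrt{2 w} = \sqrt{2} \sqrt{w}$)
$a = \frac{556121}{92635}$ ($a = 6 - \frac{311}{-92635} = 6 - - \frac{311}{92635} = 6 + \frac{311}{92635} = \frac{556121}{92635} \approx 6.0034$)
$\frac{a}{V{\left(y \right)}} = \frac{556121}{92635 \sqrt{2} \sqrt{-143}} = \frac{556121}{92635 \sqrt{2} i \sqrt{143}} = \frac{556121}{92635 i \sqrt{286}} = \frac{556121 \left(- \frac{i \sqrt{286}}{286}\right)}{92635} = - \frac{556121 i \sqrt{286}}{26493610}$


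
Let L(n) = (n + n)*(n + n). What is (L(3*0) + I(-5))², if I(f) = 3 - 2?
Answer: 1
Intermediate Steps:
I(f) = 1
L(n) = 4*n² (L(n) = (2*n)*(2*n) = 4*n²)
(L(3*0) + I(-5))² = (4*(3*0)² + 1)² = (4*0² + 1)² = (4*0 + 1)² = (0 + 1)² = 1² = 1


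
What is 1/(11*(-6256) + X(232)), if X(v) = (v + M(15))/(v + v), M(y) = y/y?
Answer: -464/31930391 ≈ -1.4532e-5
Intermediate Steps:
M(y) = 1
X(v) = (1 + v)/(2*v) (X(v) = (v + 1)/(v + v) = (1 + v)/((2*v)) = (1 + v)*(1/(2*v)) = (1 + v)/(2*v))
1/(11*(-6256) + X(232)) = 1/(11*(-6256) + (½)*(1 + 232)/232) = 1/(-68816 + (½)*(1/232)*233) = 1/(-68816 + 233/464) = 1/(-31930391/464) = -464/31930391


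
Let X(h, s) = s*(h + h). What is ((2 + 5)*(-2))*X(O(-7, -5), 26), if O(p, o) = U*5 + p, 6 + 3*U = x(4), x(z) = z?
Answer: 22568/3 ≈ 7522.7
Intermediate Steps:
U = -⅔ (U = -2 + (⅓)*4 = -2 + 4/3 = -⅔ ≈ -0.66667)
O(p, o) = -10/3 + p (O(p, o) = -⅔*5 + p = -10/3 + p)
X(h, s) = 2*h*s (X(h, s) = s*(2*h) = 2*h*s)
((2 + 5)*(-2))*X(O(-7, -5), 26) = ((2 + 5)*(-2))*(2*(-10/3 - 7)*26) = (7*(-2))*(2*(-31/3)*26) = -14*(-1612/3) = 22568/3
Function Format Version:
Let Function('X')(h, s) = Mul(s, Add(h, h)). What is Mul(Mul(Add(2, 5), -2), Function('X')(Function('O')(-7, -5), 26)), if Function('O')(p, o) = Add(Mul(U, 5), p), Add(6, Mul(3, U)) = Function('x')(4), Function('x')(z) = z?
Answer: Rational(22568, 3) ≈ 7522.7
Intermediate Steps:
U = Rational(-2, 3) (U = Add(-2, Mul(Rational(1, 3), 4)) = Add(-2, Rational(4, 3)) = Rational(-2, 3) ≈ -0.66667)
Function('O')(p, o) = Add(Rational(-10, 3), p) (Function('O')(p, o) = Add(Mul(Rational(-2, 3), 5), p) = Add(Rational(-10, 3), p))
Function('X')(h, s) = Mul(2, h, s) (Function('X')(h, s) = Mul(s, Mul(2, h)) = Mul(2, h, s))
Mul(Mul(Add(2, 5), -2), Function('X')(Function('O')(-7, -5), 26)) = Mul(Mul(Add(2, 5), -2), Mul(2, Add(Rational(-10, 3), -7), 26)) = Mul(Mul(7, -2), Mul(2, Rational(-31, 3), 26)) = Mul(-14, Rational(-1612, 3)) = Rational(22568, 3)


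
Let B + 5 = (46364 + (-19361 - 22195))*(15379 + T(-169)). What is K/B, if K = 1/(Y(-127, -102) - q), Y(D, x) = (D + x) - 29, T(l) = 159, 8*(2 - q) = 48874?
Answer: 4/1747912636503 ≈ 2.2884e-12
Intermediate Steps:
q = -24429/4 (q = 2 - ⅛*48874 = 2 - 24437/4 = -24429/4 ≈ -6107.3)
Y(D, x) = -29 + D + x
B = 74706699 (B = -5 + (46364 + (-19361 - 22195))*(15379 + 159) = -5 + (46364 - 41556)*15538 = -5 + 4808*15538 = -5 + 74706704 = 74706699)
K = 4/23397 (K = 1/((-29 - 127 - 102) - 1*(-24429/4)) = 1/(-258 + 24429/4) = 1/(23397/4) = 4/23397 ≈ 0.00017096)
K/B = (4/23397)/74706699 = (4/23397)*(1/74706699) = 4/1747912636503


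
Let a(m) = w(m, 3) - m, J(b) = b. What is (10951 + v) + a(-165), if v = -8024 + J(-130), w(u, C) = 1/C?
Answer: 8887/3 ≈ 2962.3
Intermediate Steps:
a(m) = ⅓ - m (a(m) = 1/3 - m = ⅓ - m)
v = -8154 (v = -8024 - 130 = -8154)
(10951 + v) + a(-165) = (10951 - 8154) + (⅓ - 1*(-165)) = 2797 + (⅓ + 165) = 2797 + 496/3 = 8887/3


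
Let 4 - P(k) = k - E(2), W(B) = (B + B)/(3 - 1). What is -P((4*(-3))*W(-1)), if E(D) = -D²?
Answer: 12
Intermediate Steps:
W(B) = B (W(B) = (2*B)/2 = (2*B)*(½) = B)
P(k) = -k (P(k) = 4 - (k - (-1)*2²) = 4 - (k - (-1)*4) = 4 - (k - 1*(-4)) = 4 - (k + 4) = 4 - (4 + k) = 4 + (-4 - k) = -k)
-P((4*(-3))*W(-1)) = -(-1)*(4*(-3))*(-1) = -(-1)*(-12*(-1)) = -(-1)*12 = -1*(-12) = 12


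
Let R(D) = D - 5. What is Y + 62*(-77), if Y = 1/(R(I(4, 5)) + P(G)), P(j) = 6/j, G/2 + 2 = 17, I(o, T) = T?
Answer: -4769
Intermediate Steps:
G = 30 (G = -4 + 2*17 = -4 + 34 = 30)
R(D) = -5 + D
Y = 5 (Y = 1/((-5 + 5) + 6/30) = 1/(0 + 6*(1/30)) = 1/(0 + 1/5) = 1/(1/5) = 5)
Y + 62*(-77) = 5 + 62*(-77) = 5 - 4774 = -4769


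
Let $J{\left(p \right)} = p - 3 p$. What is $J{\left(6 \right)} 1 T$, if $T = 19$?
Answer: $-228$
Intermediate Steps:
$J{\left(p \right)} = - 2 p$
$J{\left(6 \right)} 1 T = \left(-2\right) 6 \cdot 1 \cdot 19 = \left(-12\right) 1 \cdot 19 = \left(-12\right) 19 = -228$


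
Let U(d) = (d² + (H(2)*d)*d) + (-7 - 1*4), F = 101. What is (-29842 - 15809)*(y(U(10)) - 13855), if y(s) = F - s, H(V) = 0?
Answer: 631946793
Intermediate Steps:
U(d) = -11 + d² (U(d) = (d² + (0*d)*d) + (-7 - 1*4) = (d² + 0*d) + (-7 - 4) = (d² + 0) - 11 = d² - 11 = -11 + d²)
y(s) = 101 - s
(-29842 - 15809)*(y(U(10)) - 13855) = (-29842 - 15809)*((101 - (-11 + 10²)) - 13855) = -45651*((101 - (-11 + 100)) - 13855) = -45651*((101 - 1*89) - 13855) = -45651*((101 - 89) - 13855) = -45651*(12 - 13855) = -45651*(-13843) = 631946793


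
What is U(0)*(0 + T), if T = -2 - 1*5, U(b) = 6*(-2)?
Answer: 84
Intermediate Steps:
U(b) = -12
T = -7 (T = -2 - 5 = -7)
U(0)*(0 + T) = -12*(0 - 7) = -12*(-7) = 84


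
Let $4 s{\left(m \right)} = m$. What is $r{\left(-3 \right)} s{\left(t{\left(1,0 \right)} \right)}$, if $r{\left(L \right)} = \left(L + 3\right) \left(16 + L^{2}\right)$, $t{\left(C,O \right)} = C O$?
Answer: $0$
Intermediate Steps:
$s{\left(m \right)} = \frac{m}{4}$
$r{\left(L \right)} = \left(3 + L\right) \left(16 + L^{2}\right)$
$r{\left(-3 \right)} s{\left(t{\left(1,0 \right)} \right)} = \left(48 + \left(-3\right)^{3} + 3 \left(-3\right)^{2} + 16 \left(-3\right)\right) \frac{1 \cdot 0}{4} = \left(48 - 27 + 3 \cdot 9 - 48\right) \frac{1}{4} \cdot 0 = \left(48 - 27 + 27 - 48\right) 0 = 0 \cdot 0 = 0$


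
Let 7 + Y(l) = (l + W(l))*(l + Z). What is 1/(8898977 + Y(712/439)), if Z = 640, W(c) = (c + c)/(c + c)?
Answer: 192721/1715342601842 ≈ 1.1235e-7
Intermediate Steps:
W(c) = 1 (W(c) = (2*c)/((2*c)) = (2*c)*(1/(2*c)) = 1)
Y(l) = -7 + (1 + l)*(640 + l) (Y(l) = -7 + (l + 1)*(l + 640) = -7 + (1 + l)*(640 + l))
1/(8898977 + Y(712/439)) = 1/(8898977 + (633 + (712/439)² + 641*(712/439))) = 1/(8898977 + (633 + 506944/192721 + 456392/439)) = 1/(8898977 + 322855425/192721) = 1/(1715342601842/192721) = 192721/1715342601842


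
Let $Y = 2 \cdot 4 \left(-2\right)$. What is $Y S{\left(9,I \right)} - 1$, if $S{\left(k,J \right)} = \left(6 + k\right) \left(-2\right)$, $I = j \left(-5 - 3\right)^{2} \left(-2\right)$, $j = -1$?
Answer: $479$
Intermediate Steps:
$I = 128$ ($I = - \left(-5 - 3\right)^{2} \left(-2\right) = - \left(-8\right)^{2} \left(-2\right) = \left(-1\right) 64 \left(-2\right) = \left(-64\right) \left(-2\right) = 128$)
$S{\left(k,J \right)} = -12 - 2 k$
$Y = -16$ ($Y = 8 \left(-2\right) = -16$)
$Y S{\left(9,I \right)} - 1 = - 16 \left(-12 - 18\right) - 1 = \left(-16\right) \left(-30\right) - 1 = 480 - 1 = 479$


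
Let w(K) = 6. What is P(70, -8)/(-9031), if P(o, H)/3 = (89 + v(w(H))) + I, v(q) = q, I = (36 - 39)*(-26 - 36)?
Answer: -843/9031 ≈ -0.093345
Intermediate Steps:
I = 186 (I = -3*(-62) = 186)
P(o, H) = 843 (P(o, H) = 3*((89 + 6) + 186) = 3*(95 + 186) = 3*281 = 843)
P(70, -8)/(-9031) = 843/(-9031) = 843*(-1/9031) = -843/9031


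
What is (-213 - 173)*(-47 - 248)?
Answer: 113870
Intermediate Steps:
(-213 - 173)*(-47 - 248) = -386*(-295) = 113870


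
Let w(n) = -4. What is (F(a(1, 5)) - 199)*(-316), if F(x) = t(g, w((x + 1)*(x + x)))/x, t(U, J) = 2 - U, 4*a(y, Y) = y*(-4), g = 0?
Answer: 63516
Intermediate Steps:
a(y, Y) = -y (a(y, Y) = (y*(-4))/4 = (-4*y)/4 = -y)
F(x) = 2/x (F(x) = (2 - 1*0)/x = (2 + 0)/x = 2/x)
(F(a(1, 5)) - 199)*(-316) = (2/((-1*1)) - 199)*(-316) = (2/(-1) - 199)*(-316) = (2*(-1) - 199)*(-316) = (-2 - 199)*(-316) = -201*(-316) = 63516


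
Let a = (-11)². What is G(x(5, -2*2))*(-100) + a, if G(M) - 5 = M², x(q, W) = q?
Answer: -2879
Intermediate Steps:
a = 121
G(M) = 5 + M²
G(x(5, -2*2))*(-100) + a = (5 + 5²)*(-100) + 121 = (5 + 25)*(-100) + 121 = 30*(-100) + 121 = -3000 + 121 = -2879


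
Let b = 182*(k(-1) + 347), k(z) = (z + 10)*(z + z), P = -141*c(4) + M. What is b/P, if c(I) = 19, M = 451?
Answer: -29939/1114 ≈ -26.875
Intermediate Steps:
P = -2228 (P = -141*19 + 451 = -2679 + 451 = -2228)
k(z) = 2*z*(10 + z) (k(z) = (10 + z)*(2*z) = 2*z*(10 + z))
b = 59878 (b = 182*(2*(-1)*(10 - 1) + 347) = 182*(2*(-1)*9 + 347) = 182*(-18 + 347) = 182*329 = 59878)
b/P = 59878/(-2228) = 59878*(-1/2228) = -29939/1114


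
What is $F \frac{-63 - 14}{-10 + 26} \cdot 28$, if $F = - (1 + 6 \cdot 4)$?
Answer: $\frac{13475}{4} \approx 3368.8$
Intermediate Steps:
$F = -25$ ($F = - (1 + 24) = \left(-1\right) 25 = -25$)
$F \frac{-63 - 14}{-10 + 26} \cdot 28 = - 25 \frac{-63 - 14}{-10 + 26} \cdot 28 = - 25 \left(- \frac{77}{16}\right) 28 = - 25 \left(\left(-77\right) \frac{1}{16}\right) 28 = \left(-25\right) \left(- \frac{77}{16}\right) 28 = \frac{1925}{16} \cdot 28 = \frac{13475}{4}$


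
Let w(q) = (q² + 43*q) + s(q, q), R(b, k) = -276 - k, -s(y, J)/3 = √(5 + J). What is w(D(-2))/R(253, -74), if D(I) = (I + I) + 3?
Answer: 24/101 ≈ 0.23762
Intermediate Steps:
s(y, J) = -3*√(5 + J)
D(I) = 3 + 2*I (D(I) = 2*I + 3 = 3 + 2*I)
w(q) = q² - 3*√(5 + q) + 43*q (w(q) = (q² + 43*q) - 3*√(5 + q) = q² - 3*√(5 + q) + 43*q)
w(D(-2))/R(253, -74) = ((3 + 2*(-2))² - 3*√(5 + (3 + 2*(-2))) + 43*(3 + 2*(-2)))/(-276 - 1*(-74)) = ((3 - 4)² - 3*√(5 + (3 - 4)) + 43*(3 - 4))/(-276 + 74) = ((-1)² - 3*√(5 - 1) + 43*(-1))/(-202) = (1 - 3*√4 - 43)*(-1/202) = (1 - 3*2 - 43)*(-1/202) = (1 - 6 - 43)*(-1/202) = -48*(-1/202) = 24/101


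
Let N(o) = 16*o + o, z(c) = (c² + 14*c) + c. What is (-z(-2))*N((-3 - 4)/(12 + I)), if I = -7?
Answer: -3094/5 ≈ -618.80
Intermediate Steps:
z(c) = c² + 15*c
N(o) = 17*o
(-z(-2))*N((-3 - 4)/(12 + I)) = (-(-2)*(15 - 2))*(17*((-3 - 4)/(12 - 7))) = (-(-2)*13)*(17*(-7/5)) = (-1*(-26))*(17*(-7*⅕)) = 26*(17*(-7/5)) = 26*(-119/5) = -3094/5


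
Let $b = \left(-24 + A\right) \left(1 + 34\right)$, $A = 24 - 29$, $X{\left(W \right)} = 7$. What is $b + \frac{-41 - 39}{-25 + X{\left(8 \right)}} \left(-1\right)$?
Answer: $- \frac{9175}{9} \approx -1019.4$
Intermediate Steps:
$A = -5$ ($A = 24 - 29 = -5$)
$b = -1015$ ($b = \left(-24 - 5\right) \left(1 + 34\right) = \left(-29\right) 35 = -1015$)
$b + \frac{-41 - 39}{-25 + X{\left(8 \right)}} \left(-1\right) = -1015 + \frac{-41 - 39}{-25 + 7} \left(-1\right) = -1015 + - \frac{80}{-18} \left(-1\right) = -1015 + \left(-80\right) \left(- \frac{1}{18}\right) \left(-1\right) = -1015 + \frac{40}{9} \left(-1\right) = -1015 - \frac{40}{9} = - \frac{9175}{9}$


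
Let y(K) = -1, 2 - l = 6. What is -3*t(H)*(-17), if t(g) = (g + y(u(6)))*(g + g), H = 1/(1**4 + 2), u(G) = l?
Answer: -68/3 ≈ -22.667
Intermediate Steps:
l = -4 (l = 2 - 1*6 = 2 - 6 = -4)
u(G) = -4
H = 1/3 (H = 1/(1 + 2) = 1/3 ≈ 0.33333)
t(g) = 2*g*(-1 + g) (t(g) = (g - 1)*(g + g) = (-1 + g)*(2*g) = 2*g*(-1 + g))
-3*t(H)*(-17) = -6*(-1 + 1/3)/3*(-17) = -6*(-2)/(3*3)*(-17) = -3*(-4/9)*(-17) = (4/3)*(-17) = -68/3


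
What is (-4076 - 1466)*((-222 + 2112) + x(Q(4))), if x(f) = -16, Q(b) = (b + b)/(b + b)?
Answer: -10385708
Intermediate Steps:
Q(b) = 1 (Q(b) = (2*b)/((2*b)) = (2*b)*(1/(2*b)) = 1)
(-4076 - 1466)*((-222 + 2112) + x(Q(4))) = (-4076 - 1466)*((-222 + 2112) - 16) = -5542*(1890 - 16) = -5542*1874 = -10385708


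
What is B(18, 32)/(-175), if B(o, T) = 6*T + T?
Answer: -32/25 ≈ -1.2800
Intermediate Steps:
B(o, T) = 7*T
B(18, 32)/(-175) = (7*32)/(-175) = 224*(-1/175) = -32/25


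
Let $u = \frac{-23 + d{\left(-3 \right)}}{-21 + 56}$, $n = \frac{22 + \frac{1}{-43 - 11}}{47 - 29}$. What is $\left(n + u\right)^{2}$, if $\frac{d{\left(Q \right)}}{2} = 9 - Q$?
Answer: $\frac{1807695289}{1157360400} \approx 1.5619$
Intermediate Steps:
$d{\left(Q \right)} = 18 - 2 Q$ ($d{\left(Q \right)} = 2 \left(9 - Q\right) = 18 - 2 Q$)
$n = \frac{1187}{972}$ ($n = \frac{22 + \frac{1}{-54}}{18} = \left(22 - \frac{1}{54}\right) \frac{1}{18} = \frac{1187}{54} \cdot \frac{1}{18} = \frac{1187}{972} \approx 1.2212$)
$u = \frac{1}{35}$ ($u = \frac{-23 + \left(18 - -6\right)}{-21 + 56} = \frac{-23 + \left(18 + 6\right)}{35} = \left(-23 + 24\right) \frac{1}{35} = 1 \cdot \frac{1}{35} = \frac{1}{35} \approx 0.028571$)
$\left(n + u\right)^{2} = \left(\frac{1187}{972} + \frac{1}{35}\right)^{2} = \left(\frac{42517}{34020}\right)^{2} = \frac{1807695289}{1157360400}$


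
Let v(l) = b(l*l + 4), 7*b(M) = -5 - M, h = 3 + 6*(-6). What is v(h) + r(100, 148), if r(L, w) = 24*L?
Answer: 15702/7 ≈ 2243.1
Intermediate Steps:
h = -33 (h = 3 - 36 = -33)
b(M) = -5/7 - M/7 (b(M) = (-5 - M)/7 = -5/7 - M/7)
v(l) = -9/7 - l**2/7 (v(l) = -5/7 - (l*l + 4)/7 = -5/7 - (l**2 + 4)/7 = -5/7 - (4 + l**2)/7 = -5/7 + (-4/7 - l**2/7) = -9/7 - l**2/7)
v(h) + r(100, 148) = (-9/7 - 1/7*(-33)**2) + 24*100 = (-9/7 - 1/7*1089) + 2400 = (-9/7 - 1089/7) + 2400 = -1098/7 + 2400 = 15702/7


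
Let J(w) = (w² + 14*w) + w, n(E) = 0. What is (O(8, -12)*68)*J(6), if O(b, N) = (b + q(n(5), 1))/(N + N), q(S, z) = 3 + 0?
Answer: -3927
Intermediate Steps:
q(S, z) = 3
J(w) = w² + 15*w
O(b, N) = (3 + b)/(2*N) (O(b, N) = (b + 3)/(N + N) = (3 + b)/((2*N)) = (3 + b)*(1/(2*N)) = (3 + b)/(2*N))
(O(8, -12)*68)*J(6) = (((½)*(3 + 8)/(-12))*68)*(6*(15 + 6)) = (((½)*(-1/12)*11)*68)*(6*21) = -11/24*68*126 = -187/6*126 = -3927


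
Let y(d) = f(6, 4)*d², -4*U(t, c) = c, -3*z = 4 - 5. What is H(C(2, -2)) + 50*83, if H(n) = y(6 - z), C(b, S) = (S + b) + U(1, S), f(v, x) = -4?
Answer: 36194/9 ≈ 4021.6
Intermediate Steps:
z = ⅓ (z = -(4 - 5)/3 = -⅓*(-1) = ⅓ ≈ 0.33333)
U(t, c) = -c/4
C(b, S) = b + 3*S/4 (C(b, S) = (S + b) - S/4 = b + 3*S/4)
y(d) = -4*d²
H(n) = -1156/9 (H(n) = -4*(6 - 1*⅓)² = -4*(6 - ⅓)² = -4*(17/3)² = -4*289/9 = -1156/9)
H(C(2, -2)) + 50*83 = -1156/9 + 50*83 = -1156/9 + 4150 = 36194/9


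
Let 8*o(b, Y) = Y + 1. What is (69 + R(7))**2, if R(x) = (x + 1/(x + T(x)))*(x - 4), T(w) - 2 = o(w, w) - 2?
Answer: 522729/64 ≈ 8167.6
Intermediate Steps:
o(b, Y) = 1/8 + Y/8 (o(b, Y) = (Y + 1)/8 = (1 + Y)/8 = 1/8 + Y/8)
T(w) = 1/8 + w/8 (T(w) = 2 + ((1/8 + w/8) - 2) = 2 + (-15/8 + w/8) = 1/8 + w/8)
R(x) = (-4 + x)*(x + 1/(1/8 + 9*x/8)) (R(x) = (x + 1/(x + (1/8 + x/8)))*(x - 4) = (x + 1/(1/8 + 9*x/8))*(-4 + x) = (-4 + x)*(x + 1/(1/8 + 9*x/8)))
(69 + R(7))**2 = (69 + (-32 - 35*7**2 + 4*7 + 9*7**3)/(1 + 9*7))**2 = (69 + (-32 - 35*49 + 28 + 9*343)/(1 + 63))**2 = (69 + (-32 - 1715 + 28 + 3087)/64)**2 = (69 + (1/64)*1368)**2 = (69 + 171/8)**2 = (723/8)**2 = 522729/64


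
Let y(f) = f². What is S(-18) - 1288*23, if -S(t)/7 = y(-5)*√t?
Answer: -29624 - 525*I*√2 ≈ -29624.0 - 742.46*I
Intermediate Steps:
S(t) = -175*√t (S(t) = -7*(-5)²*√t = -175*√t)
S(-18) - 1288*23 = -525*I*√2 - 1288*23 = -525*I*√2 - 29624 = -29624 - 525*I*√2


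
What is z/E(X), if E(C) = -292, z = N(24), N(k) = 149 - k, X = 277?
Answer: -125/292 ≈ -0.42808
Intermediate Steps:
z = 125 (z = 149 - 1*24 = 149 - 24 = 125)
z/E(X) = 125/(-292) = 125*(-1/292) = -125/292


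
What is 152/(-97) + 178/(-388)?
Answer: -393/194 ≈ -2.0258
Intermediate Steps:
152/(-97) + 178/(-388) = 152*(-1/97) + 178*(-1/388) = -152/97 - 89/194 = -393/194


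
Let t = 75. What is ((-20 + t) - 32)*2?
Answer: 46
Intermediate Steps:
((-20 + t) - 32)*2 = ((-20 + 75) - 32)*2 = (55 - 32)*2 = 23*2 = 46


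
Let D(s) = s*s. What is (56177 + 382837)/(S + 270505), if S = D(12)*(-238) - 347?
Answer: 219507/117943 ≈ 1.8611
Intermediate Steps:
D(s) = s**2
S = -34619 (S = 12**2*(-238) - 347 = 144*(-238) - 347 = -34272 - 347 = -34619)
(56177 + 382837)/(S + 270505) = (56177 + 382837)/(-34619 + 270505) = 439014/235886 = 439014*(1/235886) = 219507/117943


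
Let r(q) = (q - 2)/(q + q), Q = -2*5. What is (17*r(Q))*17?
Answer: 867/5 ≈ 173.40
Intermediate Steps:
Q = -10
r(q) = (-2 + q)/(2*q) (r(q) = (-2 + q)/((2*q)) = (-2 + q)*(1/(2*q)) = (-2 + q)/(2*q))
(17*r(Q))*17 = (17*((1/2)*(-2 - 10)/(-10)))*17 = (17*((1/2)*(-1/10)*(-12)))*17 = (17*(3/5))*17 = (51/5)*17 = 867/5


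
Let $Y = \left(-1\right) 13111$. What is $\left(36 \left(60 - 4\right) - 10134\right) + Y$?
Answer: $-21229$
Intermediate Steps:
$Y = -13111$
$\left(36 \left(60 - 4\right) - 10134\right) + Y = \left(36 \left(60 - 4\right) - 10134\right) - 13111 = \left(36 \cdot 56 - 10134\right) - 13111 = \left(2016 - 10134\right) - 13111 = -8118 - 13111 = -21229$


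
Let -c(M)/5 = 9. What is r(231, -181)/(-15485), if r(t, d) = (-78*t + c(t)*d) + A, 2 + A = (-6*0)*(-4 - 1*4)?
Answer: 1975/3097 ≈ 0.63771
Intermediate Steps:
c(M) = -45 (c(M) = -5*9 = -45)
A = -2 (A = -2 + (-6*0)*(-4 - 1*4) = -2 + 0*(-4 - 4) = -2 + 0*(-8) = -2 + 0 = -2)
r(t, d) = -2 - 78*t - 45*d (r(t, d) = (-78*t - 45*d) - 2 = -2 - 78*t - 45*d)
r(231, -181)/(-15485) = (-2 - 78*231 - 45*(-181))/(-15485) = (-2 - 18018 + 8145)*(-1/15485) = -9875*(-1/15485) = 1975/3097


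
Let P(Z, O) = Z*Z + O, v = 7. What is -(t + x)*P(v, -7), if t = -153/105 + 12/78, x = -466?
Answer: 1275738/65 ≈ 19627.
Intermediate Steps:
t = -593/455 (t = -153*1/105 + 12*(1/78) = -51/35 + 2/13 = -593/455 ≈ -1.3033)
P(Z, O) = O + Z**2 (P(Z, O) = Z**2 + O = O + Z**2)
-(t + x)*P(v, -7) = -(-593/455 - 466)*(-7 + 7**2) = -(-212623)*(-7 + 49)/455 = -(-212623)*42/455 = -1*(-1275738/65) = 1275738/65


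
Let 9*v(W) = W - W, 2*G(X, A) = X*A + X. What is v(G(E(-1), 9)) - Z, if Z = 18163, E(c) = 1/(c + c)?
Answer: -18163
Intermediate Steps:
E(c) = 1/(2*c)
G(X, A) = X/2 + A*X/2 (G(X, A) = (X*A + X)/2 = (A*X + X)/2 = (X + A*X)/2 = X/2 + A*X/2)
v(W) = 0 (v(W) = (W - W)/9 = (1/9)*0 = 0)
v(G(E(-1), 9)) - Z = 0 - 1*18163 = 0 - 18163 = -18163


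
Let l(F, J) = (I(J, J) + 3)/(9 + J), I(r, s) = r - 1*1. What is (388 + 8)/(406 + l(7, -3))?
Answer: 2376/2435 ≈ 0.97577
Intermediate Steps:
I(r, s) = -1 + r (I(r, s) = r - 1 = -1 + r)
l(F, J) = (2 + J)/(9 + J) (l(F, J) = ((-1 + J) + 3)/(9 + J) = (2 + J)/(9 + J))
(388 + 8)/(406 + l(7, -3)) = (388 + 8)/(406 + (2 - 3)/(9 - 3)) = 396/(406 - 1/6) = 396/(406 + (⅙)*(-1)) = 396/(406 - ⅙) = 396/(2435/6) = 396*(6/2435) = 2376/2435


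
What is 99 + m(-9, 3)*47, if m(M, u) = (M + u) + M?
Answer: -606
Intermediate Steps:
m(M, u) = u + 2*M
99 + m(-9, 3)*47 = 99 + (3 + 2*(-9))*47 = 99 + (3 - 18)*47 = 99 - 15*47 = 99 - 705 = -606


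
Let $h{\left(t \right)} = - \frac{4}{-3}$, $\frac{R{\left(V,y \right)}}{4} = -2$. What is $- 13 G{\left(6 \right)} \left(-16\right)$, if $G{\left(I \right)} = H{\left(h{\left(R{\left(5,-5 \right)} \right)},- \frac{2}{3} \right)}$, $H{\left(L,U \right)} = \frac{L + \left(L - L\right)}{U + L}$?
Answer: $416$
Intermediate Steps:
$R{\left(V,y \right)} = -8$ ($R{\left(V,y \right)} = 4 \left(-2\right) = -8$)
$h{\left(t \right)} = \frac{4}{3}$ ($h{\left(t \right)} = \left(-4\right) \left(- \frac{1}{3}\right) = \frac{4}{3}$)
$H{\left(L,U \right)} = \frac{L}{L + U}$ ($H{\left(L,U \right)} = \frac{L + 0}{L + U} = \frac{L}{L + U}$)
$G{\left(I \right)} = 2$ ($G{\left(I \right)} = \frac{4}{3 \left(\frac{4}{3} - \frac{2}{3}\right)} = \frac{4}{3 \cdot \frac{2}{3}} = \frac{4}{3} \cdot \frac{3}{2} = 2$)
$- 13 G{\left(6 \right)} \left(-16\right) = \left(-13\right) 2 \left(-16\right) = \left(-26\right) \left(-16\right) = 416$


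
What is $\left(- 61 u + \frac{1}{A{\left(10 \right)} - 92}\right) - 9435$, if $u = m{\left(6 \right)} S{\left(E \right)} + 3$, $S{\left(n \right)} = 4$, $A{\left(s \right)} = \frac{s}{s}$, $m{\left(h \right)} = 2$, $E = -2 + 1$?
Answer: $- \frac{919647}{91} \approx -10106.0$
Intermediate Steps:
$E = -1$
$A{\left(s \right)} = 1$
$u = 11$ ($u = 2 \cdot 4 + 3 = 8 + 3 = 11$)
$\left(- 61 u + \frac{1}{A{\left(10 \right)} - 92}\right) - 9435 = \left(\left(-61\right) 11 + \frac{1}{1 - 92}\right) - 9435 = \left(-671 + \frac{1}{-91}\right) - 9435 = \left(-671 - \frac{1}{91}\right) - 9435 = - \frac{61062}{91} - 9435 = - \frac{919647}{91}$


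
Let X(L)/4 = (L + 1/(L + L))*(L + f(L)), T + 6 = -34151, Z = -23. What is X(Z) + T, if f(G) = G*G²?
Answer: 1088383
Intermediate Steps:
T = -34157 (T = -6 - 34151 = -34157)
f(G) = G³
X(L) = 4*(L + L³)*(L + 1/(2*L)) (X(L) = 4*((L + 1/(L + L))*(L + L³)) = 4*((L + 1/(2*L))*(L + L³)) = 4*((L + L³)*(L + 1/(2*L))) = 4*(L + L³)*(L + 1/(2*L)))
X(Z) + T = (2 + 4*(-23)⁴ + 6*(-23)²) - 34157 = (2 + 4*279841 + 6*529) - 34157 = (2 + 1119364 + 3174) - 34157 = 1122540 - 34157 = 1088383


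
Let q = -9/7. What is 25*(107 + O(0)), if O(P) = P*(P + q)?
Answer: 2675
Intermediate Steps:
q = -9/7 (q = -9*⅐ = -9/7 ≈ -1.2857)
O(P) = P*(-9/7 + P) (O(P) = P*(P - 9/7) = P*(-9/7 + P))
25*(107 + O(0)) = 25*(107 + (⅐)*0*(-9 + 7*0)) = 25*(107 + (⅐)*0*(-9 + 0)) = 25*(107 + (⅐)*0*(-9)) = 25*(107 + 0) = 25*107 = 2675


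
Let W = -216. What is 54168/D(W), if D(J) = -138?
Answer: -9028/23 ≈ -392.52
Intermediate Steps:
54168/D(W) = 54168/(-138) = 54168*(-1/138) = -9028/23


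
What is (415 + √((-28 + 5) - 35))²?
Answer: (415 + I*√58)² ≈ 1.7217e+5 + 6321.1*I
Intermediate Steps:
(415 + √((-28 + 5) - 35))² = (415 + √(-23 - 35))² = (415 + √(-58))² = (415 + I*√58)²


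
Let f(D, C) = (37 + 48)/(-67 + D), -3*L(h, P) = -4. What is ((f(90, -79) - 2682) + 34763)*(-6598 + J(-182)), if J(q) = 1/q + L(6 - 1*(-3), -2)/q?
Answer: -189890624230/897 ≈ -2.1170e+8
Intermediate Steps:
L(h, P) = 4/3 (L(h, P) = -⅓*(-4) = 4/3)
J(q) = 7/(3*q) (J(q) = 1/q + 4/(3*q) = 7/(3*q))
f(D, C) = 85/(-67 + D)
((f(90, -79) - 2682) + 34763)*(-6598 + J(-182)) = ((85/(-67 + 90) - 2682) + 34763)*(-6598 + (7/3)/(-182)) = ((85/23 - 2682) + 34763)*(-6598 + (7/3)*(-1/182)) = ((85*(1/23) - 2682) + 34763)*(-6598 - 1/78) = ((85/23 - 2682) + 34763)*(-514645/78) = (-61601/23 + 34763)*(-514645/78) = (737948/23)*(-514645/78) = -189890624230/897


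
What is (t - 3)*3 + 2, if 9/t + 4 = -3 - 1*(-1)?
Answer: -23/2 ≈ -11.500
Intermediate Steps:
t = -3/2 (t = 9/(-4 + (-3 - 1*(-1))) = 9/(-4 + (-3 + 1)) = 9/(-4 - 2) = 9/(-6) = 9*(-⅙) = -3/2 ≈ -1.5000)
(t - 3)*3 + 2 = (-3/2 - 3)*3 + 2 = -9/2*3 + 2 = -27/2 + 2 = -23/2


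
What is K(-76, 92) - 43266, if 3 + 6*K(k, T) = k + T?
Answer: -259583/6 ≈ -43264.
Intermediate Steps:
K(k, T) = -1/2 + T/6 + k/6 (K(k, T) = -1/2 + (k + T)/6 = -1/2 + (T + k)/6 = -1/2 + (T/6 + k/6) = -1/2 + T/6 + k/6)
K(-76, 92) - 43266 = (-1/2 + (1/6)*92 + (1/6)*(-76)) - 43266 = (-1/2 + 46/3 - 38/3) - 43266 = 13/6 - 43266 = -259583/6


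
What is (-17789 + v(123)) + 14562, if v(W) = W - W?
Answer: -3227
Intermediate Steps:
v(W) = 0
(-17789 + v(123)) + 14562 = (-17789 + 0) + 14562 = -17789 + 14562 = -3227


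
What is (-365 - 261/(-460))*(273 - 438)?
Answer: 5532087/92 ≈ 60131.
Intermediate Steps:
(-365 - 261/(-460))*(273 - 438) = (-365 - 261*(-1/460))*(-165) = (-365 + 261/460)*(-165) = -167639/460*(-165) = 5532087/92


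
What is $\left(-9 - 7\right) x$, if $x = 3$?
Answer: $-48$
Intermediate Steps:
$\left(-9 - 7\right) x = \left(-9 - 7\right) 3 = \left(-16\right) 3 = -48$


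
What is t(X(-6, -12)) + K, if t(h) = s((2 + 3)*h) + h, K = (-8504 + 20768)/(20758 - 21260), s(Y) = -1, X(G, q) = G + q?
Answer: -10901/251 ≈ -43.430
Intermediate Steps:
K = -6132/251 (K = 12264/(-502) = 12264*(-1/502) = -6132/251 ≈ -24.430)
t(h) = -1 + h
t(X(-6, -12)) + K = (-1 + (-6 - 12)) - 6132/251 = (-1 - 18) - 6132/251 = -19 - 6132/251 = -10901/251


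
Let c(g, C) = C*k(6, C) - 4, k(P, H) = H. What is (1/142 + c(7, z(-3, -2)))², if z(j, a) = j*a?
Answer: 20657025/20164 ≈ 1024.5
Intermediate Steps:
z(j, a) = a*j
c(g, C) = -4 + C² (c(g, C) = C*C - 4 = C² - 4 = -4 + C²)
(1/142 + c(7, z(-3, -2)))² = (1/142 + (-4 + (-2*(-3))²))² = (1/142 + (-4 + 6²))² = (1/142 + (-4 + 36))² = (1/142 + 32)² = (4545/142)² = 20657025/20164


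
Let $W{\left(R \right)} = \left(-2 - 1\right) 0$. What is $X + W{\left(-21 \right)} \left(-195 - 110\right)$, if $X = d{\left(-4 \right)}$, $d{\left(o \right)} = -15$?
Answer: $-15$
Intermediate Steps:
$X = -15$
$W{\left(R \right)} = 0$ ($W{\left(R \right)} = \left(-3\right) 0 = 0$)
$X + W{\left(-21 \right)} \left(-195 - 110\right) = -15 + 0 \left(-195 - 110\right) = -15 + 0 \left(-305\right) = -15 + 0 = -15$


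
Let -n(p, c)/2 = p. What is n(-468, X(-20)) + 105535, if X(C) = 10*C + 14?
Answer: 106471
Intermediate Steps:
X(C) = 14 + 10*C
n(p, c) = -2*p
n(-468, X(-20)) + 105535 = -2*(-468) + 105535 = 936 + 105535 = 106471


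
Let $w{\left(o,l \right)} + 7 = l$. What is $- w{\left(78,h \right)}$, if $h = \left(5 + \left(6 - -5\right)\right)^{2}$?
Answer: $-249$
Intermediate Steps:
$h = 256$ ($h = \left(5 + \left(6 + 5\right)\right)^{2} = \left(5 + 11\right)^{2} = 16^{2} = 256$)
$w{\left(o,l \right)} = -7 + l$
$- w{\left(78,h \right)} = - (-7 + 256) = \left(-1\right) 249 = -249$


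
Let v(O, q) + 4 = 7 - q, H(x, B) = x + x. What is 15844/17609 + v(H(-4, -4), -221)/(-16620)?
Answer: 64845716/73165395 ≈ 0.88629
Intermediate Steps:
H(x, B) = 2*x
v(O, q) = 3 - q (v(O, q) = -4 + (7 - q) = 3 - q)
15844/17609 + v(H(-4, -4), -221)/(-16620) = 15844/17609 + (3 - 1*(-221))/(-16620) = 15844*(1/17609) + (3 + 221)*(-1/16620) = 15844/17609 + 224*(-1/16620) = 15844/17609 - 56/4155 = 64845716/73165395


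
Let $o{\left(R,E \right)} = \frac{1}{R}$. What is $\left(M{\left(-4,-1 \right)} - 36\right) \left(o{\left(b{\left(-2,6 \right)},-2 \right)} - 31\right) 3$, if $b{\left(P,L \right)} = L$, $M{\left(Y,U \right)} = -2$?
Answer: $3515$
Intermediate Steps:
$\left(M{\left(-4,-1 \right)} - 36\right) \left(o{\left(b{\left(-2,6 \right)},-2 \right)} - 31\right) 3 = \left(-2 - 36\right) \left(\frac{1}{6} - 31\right) 3 = - 38 \left(\frac{1}{6} - 31\right) 3 = \left(-38\right) \left(- \frac{185}{6}\right) 3 = \frac{3515}{3} \cdot 3 = 3515$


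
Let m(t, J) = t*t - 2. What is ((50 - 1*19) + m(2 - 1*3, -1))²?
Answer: 900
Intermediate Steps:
m(t, J) = -2 + t² (m(t, J) = t² - 2 = -2 + t²)
((50 - 1*19) + m(2 - 1*3, -1))² = ((50 - 1*19) + (-2 + (2 - 1*3)²))² = ((50 - 19) + (-2 + (2 - 3)²))² = (31 + (-2 + (-1)²))² = (31 + (-2 + 1))² = (31 - 1)² = 30² = 900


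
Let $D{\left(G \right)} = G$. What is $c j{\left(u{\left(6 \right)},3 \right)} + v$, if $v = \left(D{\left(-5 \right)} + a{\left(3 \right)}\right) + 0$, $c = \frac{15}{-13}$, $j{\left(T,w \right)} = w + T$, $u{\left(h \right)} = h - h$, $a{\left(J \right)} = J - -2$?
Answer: $- \frac{45}{13} \approx -3.4615$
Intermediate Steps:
$a{\left(J \right)} = 2 + J$ ($a{\left(J \right)} = J + 2 = 2 + J$)
$u{\left(h \right)} = 0$
$j{\left(T,w \right)} = T + w$
$c = - \frac{15}{13}$ ($c = 15 \left(- \frac{1}{13}\right) = - \frac{15}{13} \approx -1.1538$)
$v = 0$ ($v = \left(-5 + \left(2 + 3\right)\right) + 0 = \left(-5 + 5\right) + 0 = 0 + 0 = 0$)
$c j{\left(u{\left(6 \right)},3 \right)} + v = - \frac{15 \left(0 + 3\right)}{13} + 0 = \left(- \frac{15}{13}\right) 3 + 0 = - \frac{45}{13} + 0 = - \frac{45}{13}$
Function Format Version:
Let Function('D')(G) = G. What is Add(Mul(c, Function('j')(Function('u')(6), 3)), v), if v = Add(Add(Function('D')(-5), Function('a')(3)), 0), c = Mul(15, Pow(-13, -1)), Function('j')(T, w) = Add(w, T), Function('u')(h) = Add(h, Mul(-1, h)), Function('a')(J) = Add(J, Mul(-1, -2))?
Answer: Rational(-45, 13) ≈ -3.4615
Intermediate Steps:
Function('a')(J) = Add(2, J) (Function('a')(J) = Add(J, 2) = Add(2, J))
Function('u')(h) = 0
Function('j')(T, w) = Add(T, w)
c = Rational(-15, 13) (c = Mul(15, Rational(-1, 13)) = Rational(-15, 13) ≈ -1.1538)
v = 0 (v = Add(Add(-5, Add(2, 3)), 0) = Add(Add(-5, 5), 0) = Add(0, 0) = 0)
Add(Mul(c, Function('j')(Function('u')(6), 3)), v) = Add(Mul(Rational(-15, 13), Add(0, 3)), 0) = Add(Mul(Rational(-15, 13), 3), 0) = Add(Rational(-45, 13), 0) = Rational(-45, 13)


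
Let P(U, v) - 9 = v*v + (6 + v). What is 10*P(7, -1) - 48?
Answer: 102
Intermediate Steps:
P(U, v) = 15 + v + v² (P(U, v) = 9 + (v*v + (6 + v)) = 9 + (v² + (6 + v)) = 9 + (6 + v + v²) = 15 + v + v²)
10*P(7, -1) - 48 = 10*(15 - 1 + (-1)²) - 48 = 10*(15 - 1 + 1) - 48 = 10*15 - 48 = 150 - 48 = 102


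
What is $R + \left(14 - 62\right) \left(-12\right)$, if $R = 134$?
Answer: $710$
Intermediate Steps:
$R + \left(14 - 62\right) \left(-12\right) = 134 + \left(14 - 62\right) \left(-12\right) = 134 - -576 = 134 + 576 = 710$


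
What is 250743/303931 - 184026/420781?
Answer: 49576684077/127888390111 ≈ 0.38766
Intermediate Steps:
250743/303931 - 184026/420781 = 49576684077/127888390111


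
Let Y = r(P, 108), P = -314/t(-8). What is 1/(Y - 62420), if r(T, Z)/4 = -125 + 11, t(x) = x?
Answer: -1/62876 ≈ -1.5904e-5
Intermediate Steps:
P = 157/4 (P = -314/(-8) = -314*(-⅛) = 157/4 ≈ 39.250)
r(T, Z) = -456 (r(T, Z) = 4*(-125 + 11) = 4*(-114) = -456)
Y = -456
1/(Y - 62420) = 1/(-456 - 62420) = 1/(-62876) = -1/62876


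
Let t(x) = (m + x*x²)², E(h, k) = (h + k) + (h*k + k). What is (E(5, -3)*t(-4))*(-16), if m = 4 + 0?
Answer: 921600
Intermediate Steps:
E(h, k) = h + 2*k + h*k (E(h, k) = (h + k) + (k + h*k) = h + 2*k + h*k)
m = 4
t(x) = (4 + x³)² (t(x) = (4 + x*x²)² = (4 + x³)²)
(E(5, -3)*t(-4))*(-16) = ((5 + 2*(-3) + 5*(-3))*(4 + (-4)³)²)*(-16) = ((5 - 6 - 15)*(4 - 64)²)*(-16) = -16*(-60)²*(-16) = -16*3600*(-16) = -57600*(-16) = 921600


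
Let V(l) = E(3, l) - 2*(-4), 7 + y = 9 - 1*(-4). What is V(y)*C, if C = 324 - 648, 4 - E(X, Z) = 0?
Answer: -3888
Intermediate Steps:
E(X, Z) = 4 (E(X, Z) = 4 - 1*0 = 4 + 0 = 4)
y = 6 (y = -7 + (9 - 1*(-4)) = -7 + (9 + 4) = -7 + 13 = 6)
V(l) = 12 (V(l) = 4 - 2*(-4) = 4 + 8 = 12)
C = -324
V(y)*C = 12*(-324) = -3888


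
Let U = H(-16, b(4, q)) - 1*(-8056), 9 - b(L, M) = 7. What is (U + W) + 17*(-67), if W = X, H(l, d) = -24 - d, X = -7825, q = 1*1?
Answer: -934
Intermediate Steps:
q = 1
b(L, M) = 2 (b(L, M) = 9 - 1*7 = 9 - 7 = 2)
W = -7825
U = 8030 (U = (-24 - 1*2) - 1*(-8056) = (-24 - 2) + 8056 = -26 + 8056 = 8030)
(U + W) + 17*(-67) = (8030 - 7825) + 17*(-67) = 205 - 1139 = -934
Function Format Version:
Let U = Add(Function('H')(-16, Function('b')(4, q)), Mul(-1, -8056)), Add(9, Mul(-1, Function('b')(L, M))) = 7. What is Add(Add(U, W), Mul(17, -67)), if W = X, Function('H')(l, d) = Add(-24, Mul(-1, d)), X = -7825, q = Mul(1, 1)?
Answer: -934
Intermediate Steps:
q = 1
Function('b')(L, M) = 2 (Function('b')(L, M) = Add(9, Mul(-1, 7)) = Add(9, -7) = 2)
W = -7825
U = 8030 (U = Add(Add(-24, Mul(-1, 2)), Mul(-1, -8056)) = Add(Add(-24, -2), 8056) = Add(-26, 8056) = 8030)
Add(Add(U, W), Mul(17, -67)) = Add(Add(8030, -7825), Mul(17, -67)) = Add(205, -1139) = -934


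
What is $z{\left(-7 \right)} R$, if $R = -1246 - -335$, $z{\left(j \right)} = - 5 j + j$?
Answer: $-25508$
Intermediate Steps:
$z{\left(j \right)} = - 4 j$
$R = -911$ ($R = -1246 + 335 = -911$)
$z{\left(-7 \right)} R = \left(-4\right) \left(-7\right) \left(-911\right) = 28 \left(-911\right) = -25508$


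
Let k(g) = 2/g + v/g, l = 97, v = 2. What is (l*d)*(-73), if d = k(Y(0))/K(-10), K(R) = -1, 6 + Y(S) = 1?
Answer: -28324/5 ≈ -5664.8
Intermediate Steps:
Y(S) = -5 (Y(S) = -6 + 1 = -5)
k(g) = 4/g (k(g) = 2/g + 2/g = 4/g)
d = ⅘ (d = (4/(-5))/(-1) = (4*(-⅕))*(-1) = -⅘*(-1) = ⅘ ≈ 0.80000)
(l*d)*(-73) = (97*(⅘))*(-73) = (388/5)*(-73) = -28324/5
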